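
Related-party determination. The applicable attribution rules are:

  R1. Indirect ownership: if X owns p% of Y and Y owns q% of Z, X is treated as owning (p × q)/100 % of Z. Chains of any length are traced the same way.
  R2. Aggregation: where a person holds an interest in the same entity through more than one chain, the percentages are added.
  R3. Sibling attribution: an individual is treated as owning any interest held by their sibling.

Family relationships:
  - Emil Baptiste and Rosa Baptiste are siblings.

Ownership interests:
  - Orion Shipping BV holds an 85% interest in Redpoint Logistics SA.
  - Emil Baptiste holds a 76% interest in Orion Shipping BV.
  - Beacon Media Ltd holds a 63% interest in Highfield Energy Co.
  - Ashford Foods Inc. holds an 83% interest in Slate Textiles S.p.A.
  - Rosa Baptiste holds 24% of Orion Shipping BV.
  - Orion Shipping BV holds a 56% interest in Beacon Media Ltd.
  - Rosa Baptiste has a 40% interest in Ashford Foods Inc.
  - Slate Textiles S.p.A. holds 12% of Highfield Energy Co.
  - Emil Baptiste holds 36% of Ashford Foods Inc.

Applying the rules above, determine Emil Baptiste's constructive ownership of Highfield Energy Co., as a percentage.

42.8496%

By sibling attribution (R3), Emil Baptiste is treated as also owning Rosa Baptiste's interest in Orion Shipping BV, giving 76% + 24% = 100%.
By sibling attribution (R3), Emil Baptiste is treated as also owning Rosa Baptiste's interest in Ashford Foods Inc, giving 36% + 40% = 76%.
Chain via Orion Shipping BV → Beacon Media Ltd (R1): 100% × 56% × 63% = 35.28% of Highfield Energy Co.
Chain via Ashford Foods Inc. → Slate Textiles S.p.A. (R1): 76% × 83% × 12% = 7.5696% of Highfield Energy Co.
Aggregating (R2): 35.28% + 7.5696% = 42.8496%.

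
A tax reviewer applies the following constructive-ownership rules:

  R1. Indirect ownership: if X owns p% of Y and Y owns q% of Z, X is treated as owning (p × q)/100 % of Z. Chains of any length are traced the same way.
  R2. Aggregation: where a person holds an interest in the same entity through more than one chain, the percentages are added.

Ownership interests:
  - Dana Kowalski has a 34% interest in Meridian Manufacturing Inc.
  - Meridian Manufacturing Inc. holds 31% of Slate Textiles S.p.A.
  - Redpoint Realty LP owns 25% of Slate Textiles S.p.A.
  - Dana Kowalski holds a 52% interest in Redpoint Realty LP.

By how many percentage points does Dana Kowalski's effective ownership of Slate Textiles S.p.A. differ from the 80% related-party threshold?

Chain via Meridian Manufacturing Inc. (R1): 34% × 31% = 10.54% of Slate Textiles S.p.A.
Chain via Redpoint Realty LP (R1): 52% × 25% = 13% of Slate Textiles S.p.A.
Aggregating (R2): 10.54% + 13% = 23.54%.
23.54% falls short of the 80% threshold by 56.46 percentage points.

56.46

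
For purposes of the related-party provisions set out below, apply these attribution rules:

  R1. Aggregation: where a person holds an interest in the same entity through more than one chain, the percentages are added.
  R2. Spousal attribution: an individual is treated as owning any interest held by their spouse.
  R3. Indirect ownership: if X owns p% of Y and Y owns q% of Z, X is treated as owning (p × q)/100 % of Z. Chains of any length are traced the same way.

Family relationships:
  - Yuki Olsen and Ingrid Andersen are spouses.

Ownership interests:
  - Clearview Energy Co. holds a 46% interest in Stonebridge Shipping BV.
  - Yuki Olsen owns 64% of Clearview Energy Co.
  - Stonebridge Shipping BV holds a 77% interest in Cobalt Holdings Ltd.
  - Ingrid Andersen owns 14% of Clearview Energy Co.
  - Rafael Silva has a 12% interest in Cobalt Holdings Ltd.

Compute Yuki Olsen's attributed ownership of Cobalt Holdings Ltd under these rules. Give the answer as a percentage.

By spousal attribution (R2), Yuki Olsen is treated as also owning Ingrid Andersen's interest in Clearview Energy Co, giving 64% + 14% = 78%.
Chain via Clearview Energy Co. → Stonebridge Shipping BV (R3): 78% × 46% × 77% = 27.6276% of Cobalt Holdings Ltd.

27.6276%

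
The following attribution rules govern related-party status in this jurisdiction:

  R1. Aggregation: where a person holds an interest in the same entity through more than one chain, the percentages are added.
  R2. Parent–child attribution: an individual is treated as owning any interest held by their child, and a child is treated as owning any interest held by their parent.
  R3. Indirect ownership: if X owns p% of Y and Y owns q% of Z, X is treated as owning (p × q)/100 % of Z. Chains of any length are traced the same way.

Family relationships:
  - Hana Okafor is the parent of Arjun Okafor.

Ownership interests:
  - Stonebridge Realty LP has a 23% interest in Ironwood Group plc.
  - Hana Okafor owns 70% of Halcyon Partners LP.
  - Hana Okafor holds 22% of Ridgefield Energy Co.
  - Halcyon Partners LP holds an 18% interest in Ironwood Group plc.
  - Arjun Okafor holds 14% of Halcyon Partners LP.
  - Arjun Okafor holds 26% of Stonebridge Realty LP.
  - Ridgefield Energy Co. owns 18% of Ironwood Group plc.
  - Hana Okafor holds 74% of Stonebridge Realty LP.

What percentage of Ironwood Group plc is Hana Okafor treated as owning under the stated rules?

42.08%

By parent–child attribution (R2), Hana Okafor is treated as also owning Arjun Okafor's interest in Stonebridge Realty LP, giving 74% + 26% = 100%.
By parent–child attribution (R2), Hana Okafor is treated as also owning Arjun Okafor's interest in Halcyon Partners LP, giving 70% + 14% = 84%.
Chain via Stonebridge Realty LP (R3): 100% × 23% = 23% of Ironwood Group plc.
Chain via Halcyon Partners LP (R3): 84% × 18% = 15.12% of Ironwood Group plc.
Chain via Ridgefield Energy Co. (R3): 22% × 18% = 3.96% of Ironwood Group plc.
Aggregating (R1): 23% + 15.12% + 3.96% = 42.08%.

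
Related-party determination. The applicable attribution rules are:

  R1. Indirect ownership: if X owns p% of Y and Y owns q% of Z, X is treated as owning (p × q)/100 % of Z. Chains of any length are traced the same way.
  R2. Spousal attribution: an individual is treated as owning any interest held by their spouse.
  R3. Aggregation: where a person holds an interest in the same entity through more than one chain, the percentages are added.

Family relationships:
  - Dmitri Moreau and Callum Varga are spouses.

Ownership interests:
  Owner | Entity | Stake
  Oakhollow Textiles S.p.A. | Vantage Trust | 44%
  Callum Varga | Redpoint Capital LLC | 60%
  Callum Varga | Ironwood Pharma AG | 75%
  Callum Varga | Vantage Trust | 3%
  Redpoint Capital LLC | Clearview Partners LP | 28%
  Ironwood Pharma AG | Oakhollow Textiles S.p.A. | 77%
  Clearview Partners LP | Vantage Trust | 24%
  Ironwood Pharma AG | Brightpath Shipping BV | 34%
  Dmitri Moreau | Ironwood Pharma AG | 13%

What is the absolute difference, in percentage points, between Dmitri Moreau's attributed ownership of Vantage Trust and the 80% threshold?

43.1536

By spousal attribution (R2), Dmitri Moreau is treated as also owning Callum Varga's interest in Ironwood Pharma AG, giving 13% + 75% = 88%.
By spousal attribution (R2), Dmitri Moreau is treated as owning Callum Varga's 60% interest in Redpoint Capital LLC.
By spousal attribution (R2), Dmitri Moreau is treated as owning Callum Varga's 3% interest in Vantage Trust.
Chain via Ironwood Pharma AG → Oakhollow Textiles S.p.A. (R1): 88% × 77% × 44% = 29.8144% of Vantage Trust.
Chain via Redpoint Capital LLC → Clearview Partners LP (R1): 60% × 28% × 24% = 4.032% of Vantage Trust.
Direct interest in Vantage Trust: 3%.
Aggregating (R3): 29.8144% + 4.032% + 3% = 36.8464%.
36.8464% falls short of the 80% threshold by 43.1536 percentage points.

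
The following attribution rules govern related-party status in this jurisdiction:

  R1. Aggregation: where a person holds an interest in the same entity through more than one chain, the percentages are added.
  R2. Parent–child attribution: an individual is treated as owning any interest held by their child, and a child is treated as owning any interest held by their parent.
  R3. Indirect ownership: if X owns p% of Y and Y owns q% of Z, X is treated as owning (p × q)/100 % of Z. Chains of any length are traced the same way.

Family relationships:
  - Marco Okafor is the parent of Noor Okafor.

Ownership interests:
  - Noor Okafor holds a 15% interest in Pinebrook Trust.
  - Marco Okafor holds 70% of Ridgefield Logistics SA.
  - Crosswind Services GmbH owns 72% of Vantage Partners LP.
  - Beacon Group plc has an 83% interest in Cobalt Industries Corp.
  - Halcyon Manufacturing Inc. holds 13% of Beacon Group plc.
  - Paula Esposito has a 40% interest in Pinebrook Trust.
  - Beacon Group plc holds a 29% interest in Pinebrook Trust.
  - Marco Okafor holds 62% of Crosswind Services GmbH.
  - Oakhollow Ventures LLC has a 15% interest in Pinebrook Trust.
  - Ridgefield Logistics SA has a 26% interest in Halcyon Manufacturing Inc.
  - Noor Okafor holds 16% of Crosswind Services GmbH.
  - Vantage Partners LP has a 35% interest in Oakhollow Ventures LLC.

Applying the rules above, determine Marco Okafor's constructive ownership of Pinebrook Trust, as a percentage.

By parent–child attribution (R2), Marco Okafor is treated as also owning Noor Okafor's interest in Crosswind Services GmbH, giving 62% + 16% = 78%.
By parent–child attribution (R2), Marco Okafor is treated as owning Noor Okafor's 15% interest in Pinebrook Trust.
Chain via Crosswind Services GmbH → Vantage Partners LP → Oakhollow Ventures LLC (R3): 78% × 72% × 35% × 15% = 2.9484% of Pinebrook Trust.
Chain via Ridgefield Logistics SA → Halcyon Manufacturing Inc. → Beacon Group plc (R3): 70% × 26% × 13% × 29% = 0.68614% of Pinebrook Trust.
Direct interest in Pinebrook Trust: 15%.
Aggregating (R1): 2.9484% + 0.68614% + 15% = 18.63454%.

18.63454%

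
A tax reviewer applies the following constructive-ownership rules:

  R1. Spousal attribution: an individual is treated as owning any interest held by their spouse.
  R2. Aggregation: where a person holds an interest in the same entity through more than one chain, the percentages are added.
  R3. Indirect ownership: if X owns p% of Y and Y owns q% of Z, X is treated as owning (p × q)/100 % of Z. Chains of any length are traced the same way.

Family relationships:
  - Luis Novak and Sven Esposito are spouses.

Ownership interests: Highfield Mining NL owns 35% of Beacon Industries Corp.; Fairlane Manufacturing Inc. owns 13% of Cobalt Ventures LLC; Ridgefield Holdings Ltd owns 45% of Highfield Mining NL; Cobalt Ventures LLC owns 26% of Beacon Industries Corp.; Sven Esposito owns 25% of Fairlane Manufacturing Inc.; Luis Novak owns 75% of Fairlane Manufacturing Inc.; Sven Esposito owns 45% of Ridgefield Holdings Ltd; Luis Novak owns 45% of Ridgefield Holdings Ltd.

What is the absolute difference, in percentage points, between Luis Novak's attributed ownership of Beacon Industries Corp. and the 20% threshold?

By spousal attribution (R1), Luis Novak is treated as also owning Sven Esposito's interest in Fairlane Manufacturing Inc, giving 75% + 25% = 100%.
By spousal attribution (R1), Luis Novak is treated as also owning Sven Esposito's interest in Ridgefield Holdings Ltd, giving 45% + 45% = 90%.
Chain via Fairlane Manufacturing Inc. → Cobalt Ventures LLC (R3): 100% × 13% × 26% = 3.38% of Beacon Industries Corp.
Chain via Ridgefield Holdings Ltd → Highfield Mining NL (R3): 90% × 45% × 35% = 14.175% of Beacon Industries Corp.
Aggregating (R2): 3.38% + 14.175% = 17.555%.
17.555% falls short of the 20% threshold by 2.445 percentage points.

2.445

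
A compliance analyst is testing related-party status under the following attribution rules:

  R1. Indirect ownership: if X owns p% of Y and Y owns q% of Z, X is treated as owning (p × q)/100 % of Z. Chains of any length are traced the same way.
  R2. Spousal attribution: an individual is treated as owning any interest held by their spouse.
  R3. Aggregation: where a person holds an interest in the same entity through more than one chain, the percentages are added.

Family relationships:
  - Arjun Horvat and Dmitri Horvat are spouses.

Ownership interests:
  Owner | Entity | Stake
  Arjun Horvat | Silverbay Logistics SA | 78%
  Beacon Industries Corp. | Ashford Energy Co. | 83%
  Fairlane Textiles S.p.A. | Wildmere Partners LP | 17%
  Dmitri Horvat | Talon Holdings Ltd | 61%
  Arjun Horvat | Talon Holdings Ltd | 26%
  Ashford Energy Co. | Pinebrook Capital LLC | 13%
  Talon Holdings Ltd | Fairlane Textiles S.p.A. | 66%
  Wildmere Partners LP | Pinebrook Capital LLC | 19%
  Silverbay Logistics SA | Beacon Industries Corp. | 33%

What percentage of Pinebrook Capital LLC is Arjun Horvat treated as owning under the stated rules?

By spousal attribution (R2), Arjun Horvat is treated as also owning Dmitri Horvat's interest in Talon Holdings Ltd, giving 26% + 61% = 87%.
Chain via Talon Holdings Ltd → Fairlane Textiles S.p.A. → Wildmere Partners LP (R1): 87% × 66% × 17% × 19% = 1.854666% of Pinebrook Capital LLC.
Chain via Silverbay Logistics SA → Beacon Industries Corp. → Ashford Energy Co. (R1): 78% × 33% × 83% × 13% = 2.777346% of Pinebrook Capital LLC.
Aggregating (R3): 1.854666% + 2.777346% = 4.632012%.

4.632012%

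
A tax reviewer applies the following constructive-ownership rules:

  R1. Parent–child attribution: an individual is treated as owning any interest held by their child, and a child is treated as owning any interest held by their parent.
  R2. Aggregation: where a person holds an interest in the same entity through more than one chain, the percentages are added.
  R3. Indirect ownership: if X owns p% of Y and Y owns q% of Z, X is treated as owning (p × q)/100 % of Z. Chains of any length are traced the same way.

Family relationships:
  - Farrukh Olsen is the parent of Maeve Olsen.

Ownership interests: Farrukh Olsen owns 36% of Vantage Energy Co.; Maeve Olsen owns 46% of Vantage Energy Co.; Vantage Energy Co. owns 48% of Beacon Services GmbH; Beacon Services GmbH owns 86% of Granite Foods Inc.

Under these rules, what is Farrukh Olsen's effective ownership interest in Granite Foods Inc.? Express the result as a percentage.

33.8496%

By parent–child attribution (R1), Farrukh Olsen is treated as also owning Maeve Olsen's interest in Vantage Energy Co, giving 36% + 46% = 82%.
Chain via Vantage Energy Co. → Beacon Services GmbH (R3): 82% × 48% × 86% = 33.8496% of Granite Foods Inc.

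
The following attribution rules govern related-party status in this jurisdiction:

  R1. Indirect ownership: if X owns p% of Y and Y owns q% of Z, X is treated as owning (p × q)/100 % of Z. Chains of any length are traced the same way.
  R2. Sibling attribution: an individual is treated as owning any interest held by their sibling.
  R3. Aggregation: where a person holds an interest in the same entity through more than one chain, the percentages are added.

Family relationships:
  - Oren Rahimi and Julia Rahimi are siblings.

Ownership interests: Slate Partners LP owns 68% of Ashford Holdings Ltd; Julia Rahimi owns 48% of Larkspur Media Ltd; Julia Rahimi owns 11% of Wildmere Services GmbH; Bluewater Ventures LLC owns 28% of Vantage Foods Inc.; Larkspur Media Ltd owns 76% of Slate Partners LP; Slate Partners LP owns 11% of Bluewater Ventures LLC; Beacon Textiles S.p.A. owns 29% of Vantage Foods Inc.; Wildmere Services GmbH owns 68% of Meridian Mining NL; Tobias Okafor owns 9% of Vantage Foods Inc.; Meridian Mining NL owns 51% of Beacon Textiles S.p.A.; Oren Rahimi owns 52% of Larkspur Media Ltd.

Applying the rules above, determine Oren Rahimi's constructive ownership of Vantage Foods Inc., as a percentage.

By sibling attribution (R2), Oren Rahimi is treated as also owning Julia Rahimi's interest in Larkspur Media Ltd, giving 52% + 48% = 100%.
By sibling attribution (R2), Oren Rahimi is treated as owning Julia Rahimi's 11% interest in Wildmere Services GmbH.
Chain via Larkspur Media Ltd → Slate Partners LP → Bluewater Ventures LLC (R1): 100% × 76% × 11% × 28% = 2.3408% of Vantage Foods Inc.
Chain via Wildmere Services GmbH → Meridian Mining NL → Beacon Textiles S.p.A. (R1): 11% × 68% × 51% × 29% = 1.106292% of Vantage Foods Inc.
Aggregating (R3): 2.3408% + 1.106292% = 3.447092%.

3.447092%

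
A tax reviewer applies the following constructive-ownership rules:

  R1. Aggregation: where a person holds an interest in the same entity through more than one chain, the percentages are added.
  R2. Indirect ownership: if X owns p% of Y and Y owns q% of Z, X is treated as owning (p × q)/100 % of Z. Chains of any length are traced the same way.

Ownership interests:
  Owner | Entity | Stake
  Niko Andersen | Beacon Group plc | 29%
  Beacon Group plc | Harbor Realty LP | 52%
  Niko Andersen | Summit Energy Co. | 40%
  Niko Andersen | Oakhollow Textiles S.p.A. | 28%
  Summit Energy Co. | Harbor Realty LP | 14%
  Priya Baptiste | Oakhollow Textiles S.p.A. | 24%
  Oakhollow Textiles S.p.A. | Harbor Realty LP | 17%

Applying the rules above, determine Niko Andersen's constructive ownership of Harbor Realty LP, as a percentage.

25.44%

Chain via Oakhollow Textiles S.p.A. (R2): 28% × 17% = 4.76% of Harbor Realty LP.
Chain via Beacon Group plc (R2): 29% × 52% = 15.08% of Harbor Realty LP.
Chain via Summit Energy Co. (R2): 40% × 14% = 5.6% of Harbor Realty LP.
Aggregating (R1): 4.76% + 15.08% + 5.6% = 25.44%.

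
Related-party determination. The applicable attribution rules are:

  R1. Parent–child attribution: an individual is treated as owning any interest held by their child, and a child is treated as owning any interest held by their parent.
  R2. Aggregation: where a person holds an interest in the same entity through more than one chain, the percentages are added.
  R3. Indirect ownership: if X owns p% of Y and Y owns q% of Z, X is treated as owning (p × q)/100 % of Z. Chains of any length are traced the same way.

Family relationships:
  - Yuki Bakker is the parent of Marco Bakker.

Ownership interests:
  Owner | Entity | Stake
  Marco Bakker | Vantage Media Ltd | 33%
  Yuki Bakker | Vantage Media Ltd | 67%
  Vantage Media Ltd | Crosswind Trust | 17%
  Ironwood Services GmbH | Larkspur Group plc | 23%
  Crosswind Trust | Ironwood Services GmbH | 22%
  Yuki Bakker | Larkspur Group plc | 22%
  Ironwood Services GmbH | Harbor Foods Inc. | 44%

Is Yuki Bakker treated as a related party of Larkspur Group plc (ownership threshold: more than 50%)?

By parent–child attribution (R1), Yuki Bakker is treated as also owning Marco Bakker's interest in Vantage Media Ltd, giving 67% + 33% = 100%.
Chain via Vantage Media Ltd → Crosswind Trust → Ironwood Services GmbH (R3): 100% × 17% × 22% × 23% = 0.8602% of Larkspur Group plc.
Direct interest in Larkspur Group plc: 22%.
Aggregating (R2): 0.8602% + 22% = 22.8602%.
22.8602% does not exceed the 50% threshold, so Yuki is not a related party to Larkspur Group plc.

No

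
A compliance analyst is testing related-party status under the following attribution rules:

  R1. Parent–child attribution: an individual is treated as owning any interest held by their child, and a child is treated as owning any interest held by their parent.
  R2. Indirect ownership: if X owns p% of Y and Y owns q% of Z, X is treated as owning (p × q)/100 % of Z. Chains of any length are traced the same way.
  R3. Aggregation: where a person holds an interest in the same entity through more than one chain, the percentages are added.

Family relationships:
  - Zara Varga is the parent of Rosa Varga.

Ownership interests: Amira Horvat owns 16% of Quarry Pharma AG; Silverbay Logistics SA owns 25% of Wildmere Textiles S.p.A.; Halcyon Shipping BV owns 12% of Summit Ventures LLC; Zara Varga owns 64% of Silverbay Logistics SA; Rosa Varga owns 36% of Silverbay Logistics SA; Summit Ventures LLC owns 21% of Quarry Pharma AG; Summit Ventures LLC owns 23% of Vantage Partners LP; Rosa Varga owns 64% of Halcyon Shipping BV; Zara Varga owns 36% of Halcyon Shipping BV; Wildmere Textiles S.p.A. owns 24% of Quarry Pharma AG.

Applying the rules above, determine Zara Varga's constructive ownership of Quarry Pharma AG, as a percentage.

8.52%

By parent–child attribution (R1), Zara Varga is treated as also owning Rosa Varga's interest in Silverbay Logistics SA, giving 64% + 36% = 100%.
By parent–child attribution (R1), Zara Varga is treated as also owning Rosa Varga's interest in Halcyon Shipping BV, giving 36% + 64% = 100%.
Chain via Silverbay Logistics SA → Wildmere Textiles S.p.A. (R2): 100% × 25% × 24% = 6% of Quarry Pharma AG.
Chain via Halcyon Shipping BV → Summit Ventures LLC (R2): 100% × 12% × 21% = 2.52% of Quarry Pharma AG.
Aggregating (R3): 6% + 2.52% = 8.52%.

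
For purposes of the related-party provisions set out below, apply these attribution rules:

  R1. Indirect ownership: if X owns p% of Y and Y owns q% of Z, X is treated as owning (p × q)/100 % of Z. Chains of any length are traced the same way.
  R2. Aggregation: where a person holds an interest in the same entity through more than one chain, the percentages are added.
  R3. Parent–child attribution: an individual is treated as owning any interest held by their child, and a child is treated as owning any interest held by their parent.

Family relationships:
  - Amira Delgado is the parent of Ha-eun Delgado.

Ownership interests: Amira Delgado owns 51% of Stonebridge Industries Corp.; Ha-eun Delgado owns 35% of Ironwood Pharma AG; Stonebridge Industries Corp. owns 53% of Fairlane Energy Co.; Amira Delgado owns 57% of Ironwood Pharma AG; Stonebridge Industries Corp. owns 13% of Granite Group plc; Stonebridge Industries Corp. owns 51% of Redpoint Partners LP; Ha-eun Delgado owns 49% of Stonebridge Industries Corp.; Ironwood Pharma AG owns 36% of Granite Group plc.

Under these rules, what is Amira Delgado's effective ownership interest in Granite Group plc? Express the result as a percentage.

By parent–child attribution (R3), Amira Delgado is treated as also owning Ha-eun Delgado's interest in Stonebridge Industries Corp, giving 51% + 49% = 100%.
By parent–child attribution (R3), Amira Delgado is treated as also owning Ha-eun Delgado's interest in Ironwood Pharma AG, giving 57% + 35% = 92%.
Chain via Stonebridge Industries Corp. (R1): 100% × 13% = 13% of Granite Group plc.
Chain via Ironwood Pharma AG (R1): 92% × 36% = 33.12% of Granite Group plc.
Aggregating (R2): 13% + 33.12% = 46.12%.

46.12%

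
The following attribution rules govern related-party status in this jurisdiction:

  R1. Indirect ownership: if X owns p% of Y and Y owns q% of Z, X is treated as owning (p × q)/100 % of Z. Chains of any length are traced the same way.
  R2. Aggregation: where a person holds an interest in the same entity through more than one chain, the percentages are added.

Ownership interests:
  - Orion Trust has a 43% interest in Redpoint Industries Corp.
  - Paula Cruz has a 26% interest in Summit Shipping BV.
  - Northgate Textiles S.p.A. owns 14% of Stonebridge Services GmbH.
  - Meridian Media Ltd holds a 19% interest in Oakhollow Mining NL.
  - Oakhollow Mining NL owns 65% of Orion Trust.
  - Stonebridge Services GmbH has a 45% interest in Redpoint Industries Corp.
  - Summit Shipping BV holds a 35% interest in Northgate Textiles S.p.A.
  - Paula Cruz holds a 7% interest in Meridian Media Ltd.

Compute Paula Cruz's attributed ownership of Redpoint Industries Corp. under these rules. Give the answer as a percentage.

Chain via Summit Shipping BV → Northgate Textiles S.p.A. → Stonebridge Services GmbH (R1): 26% × 35% × 14% × 45% = 0.5733% of Redpoint Industries Corp.
Chain via Meridian Media Ltd → Oakhollow Mining NL → Orion Trust (R1): 7% × 19% × 65% × 43% = 0.371735% of Redpoint Industries Corp.
Aggregating (R2): 0.5733% + 0.371735% = 0.945035%.

0.945035%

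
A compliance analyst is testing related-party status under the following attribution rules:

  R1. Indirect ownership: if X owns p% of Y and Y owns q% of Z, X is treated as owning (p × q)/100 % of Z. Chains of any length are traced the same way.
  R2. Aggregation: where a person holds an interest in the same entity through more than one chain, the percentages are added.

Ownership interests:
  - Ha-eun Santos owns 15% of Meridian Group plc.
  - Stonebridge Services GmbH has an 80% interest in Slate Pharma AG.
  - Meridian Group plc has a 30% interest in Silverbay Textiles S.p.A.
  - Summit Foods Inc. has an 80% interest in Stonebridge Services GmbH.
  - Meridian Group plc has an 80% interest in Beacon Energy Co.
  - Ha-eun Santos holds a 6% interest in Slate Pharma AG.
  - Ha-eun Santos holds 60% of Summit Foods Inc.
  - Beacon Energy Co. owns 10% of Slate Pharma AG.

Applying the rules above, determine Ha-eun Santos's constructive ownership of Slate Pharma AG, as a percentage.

Chain via Summit Foods Inc. → Stonebridge Services GmbH (R1): 60% × 80% × 80% = 38.4% of Slate Pharma AG.
Chain via Meridian Group plc → Beacon Energy Co. (R1): 15% × 80% × 10% = 1.2% of Slate Pharma AG.
Direct interest in Slate Pharma AG: 6%.
Aggregating (R2): 38.4% + 1.2% + 6% = 45.6%.

45.6%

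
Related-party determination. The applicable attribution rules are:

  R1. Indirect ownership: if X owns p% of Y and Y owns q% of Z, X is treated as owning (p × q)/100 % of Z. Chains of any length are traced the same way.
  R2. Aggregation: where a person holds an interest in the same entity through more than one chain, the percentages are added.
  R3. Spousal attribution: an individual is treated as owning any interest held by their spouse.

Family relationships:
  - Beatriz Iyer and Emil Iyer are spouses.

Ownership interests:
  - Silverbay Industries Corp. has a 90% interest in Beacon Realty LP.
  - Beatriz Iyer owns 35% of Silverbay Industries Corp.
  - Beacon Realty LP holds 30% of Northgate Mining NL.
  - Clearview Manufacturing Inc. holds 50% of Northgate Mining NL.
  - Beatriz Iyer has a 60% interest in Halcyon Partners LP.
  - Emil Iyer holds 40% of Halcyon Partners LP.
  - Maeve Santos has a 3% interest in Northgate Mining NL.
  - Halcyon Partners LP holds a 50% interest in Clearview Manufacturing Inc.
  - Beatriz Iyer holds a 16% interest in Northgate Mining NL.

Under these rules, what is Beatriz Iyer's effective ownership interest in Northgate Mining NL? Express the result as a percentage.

50.45%

By spousal attribution (R3), Beatriz Iyer is treated as also owning Emil Iyer's interest in Halcyon Partners LP, giving 60% + 40% = 100%.
Chain via Silverbay Industries Corp. → Beacon Realty LP (R1): 35% × 90% × 30% = 9.45% of Northgate Mining NL.
Chain via Halcyon Partners LP → Clearview Manufacturing Inc. (R1): 100% × 50% × 50% = 25% of Northgate Mining NL.
Direct interest in Northgate Mining NL: 16%.
Aggregating (R2): 9.45% + 25% + 16% = 50.45%.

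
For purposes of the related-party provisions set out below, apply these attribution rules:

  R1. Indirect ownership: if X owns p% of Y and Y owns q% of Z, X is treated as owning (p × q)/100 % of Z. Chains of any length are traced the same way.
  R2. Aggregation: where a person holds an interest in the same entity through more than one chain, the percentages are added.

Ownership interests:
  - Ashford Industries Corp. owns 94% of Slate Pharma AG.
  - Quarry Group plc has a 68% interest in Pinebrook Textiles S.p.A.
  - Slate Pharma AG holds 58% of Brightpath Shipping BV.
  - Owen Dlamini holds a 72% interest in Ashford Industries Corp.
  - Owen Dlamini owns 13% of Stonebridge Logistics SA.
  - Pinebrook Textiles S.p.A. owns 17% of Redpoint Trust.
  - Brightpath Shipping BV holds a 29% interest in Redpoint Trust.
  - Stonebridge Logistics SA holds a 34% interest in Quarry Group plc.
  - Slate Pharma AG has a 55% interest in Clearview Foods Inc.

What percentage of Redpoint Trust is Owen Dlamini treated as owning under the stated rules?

11.894728%

Chain via Ashford Industries Corp. → Slate Pharma AG → Brightpath Shipping BV (R1): 72% × 94% × 58% × 29% = 11.383776% of Redpoint Trust.
Chain via Stonebridge Logistics SA → Quarry Group plc → Pinebrook Textiles S.p.A. (R1): 13% × 34% × 68% × 17% = 0.510952% of Redpoint Trust.
Aggregating (R2): 11.383776% + 0.510952% = 11.894728%.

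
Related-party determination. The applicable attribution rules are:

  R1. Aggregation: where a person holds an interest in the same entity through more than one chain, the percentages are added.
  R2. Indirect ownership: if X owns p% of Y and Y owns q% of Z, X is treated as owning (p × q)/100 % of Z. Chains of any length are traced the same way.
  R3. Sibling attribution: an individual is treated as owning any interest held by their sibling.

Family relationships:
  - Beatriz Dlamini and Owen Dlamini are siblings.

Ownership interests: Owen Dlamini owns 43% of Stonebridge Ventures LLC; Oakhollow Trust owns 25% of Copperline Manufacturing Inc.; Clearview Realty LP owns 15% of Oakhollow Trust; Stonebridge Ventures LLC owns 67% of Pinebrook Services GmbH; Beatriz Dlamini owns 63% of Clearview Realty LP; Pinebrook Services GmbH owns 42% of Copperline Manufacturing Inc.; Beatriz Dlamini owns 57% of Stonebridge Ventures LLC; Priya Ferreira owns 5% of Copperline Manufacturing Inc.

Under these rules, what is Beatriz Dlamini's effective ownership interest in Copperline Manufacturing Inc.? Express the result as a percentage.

By sibling attribution (R3), Beatriz Dlamini is treated as also owning Owen Dlamini's interest in Stonebridge Ventures LLC, giving 57% + 43% = 100%.
Chain via Stonebridge Ventures LLC → Pinebrook Services GmbH (R2): 100% × 67% × 42% = 28.14% of Copperline Manufacturing Inc.
Chain via Clearview Realty LP → Oakhollow Trust (R2): 63% × 15% × 25% = 2.3625% of Copperline Manufacturing Inc.
Aggregating (R1): 28.14% + 2.3625% = 30.5025%.

30.5025%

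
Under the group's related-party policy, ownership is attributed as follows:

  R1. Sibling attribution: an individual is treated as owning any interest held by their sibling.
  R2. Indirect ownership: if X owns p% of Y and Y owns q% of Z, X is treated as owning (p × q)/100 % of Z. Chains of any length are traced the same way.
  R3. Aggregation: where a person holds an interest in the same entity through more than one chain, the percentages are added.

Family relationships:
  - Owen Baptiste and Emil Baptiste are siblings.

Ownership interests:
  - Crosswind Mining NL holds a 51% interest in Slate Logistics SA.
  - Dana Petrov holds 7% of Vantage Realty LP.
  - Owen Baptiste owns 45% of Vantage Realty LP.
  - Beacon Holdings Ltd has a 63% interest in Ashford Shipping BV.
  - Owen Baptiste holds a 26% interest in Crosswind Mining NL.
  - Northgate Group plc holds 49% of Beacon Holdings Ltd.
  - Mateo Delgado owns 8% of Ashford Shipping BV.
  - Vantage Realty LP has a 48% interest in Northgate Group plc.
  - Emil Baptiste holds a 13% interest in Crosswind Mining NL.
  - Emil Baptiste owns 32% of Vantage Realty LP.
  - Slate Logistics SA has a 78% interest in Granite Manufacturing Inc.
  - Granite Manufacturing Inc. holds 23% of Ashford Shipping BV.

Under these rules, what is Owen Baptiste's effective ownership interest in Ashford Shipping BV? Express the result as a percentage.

By sibling attribution (R1), Owen Baptiste is treated as also owning Emil Baptiste's interest in Crosswind Mining NL, giving 26% + 13% = 39%.
By sibling attribution (R1), Owen Baptiste is treated as also owning Emil Baptiste's interest in Vantage Realty LP, giving 45% + 32% = 77%.
Chain via Crosswind Mining NL → Slate Logistics SA → Granite Manufacturing Inc. (R2): 39% × 51% × 78% × 23% = 3.568266% of Ashford Shipping BV.
Chain via Vantage Realty LP → Northgate Group plc → Beacon Holdings Ltd (R2): 77% × 48% × 49% × 63% = 11.409552% of Ashford Shipping BV.
Aggregating (R3): 3.568266% + 11.409552% = 14.977818%.

14.977818%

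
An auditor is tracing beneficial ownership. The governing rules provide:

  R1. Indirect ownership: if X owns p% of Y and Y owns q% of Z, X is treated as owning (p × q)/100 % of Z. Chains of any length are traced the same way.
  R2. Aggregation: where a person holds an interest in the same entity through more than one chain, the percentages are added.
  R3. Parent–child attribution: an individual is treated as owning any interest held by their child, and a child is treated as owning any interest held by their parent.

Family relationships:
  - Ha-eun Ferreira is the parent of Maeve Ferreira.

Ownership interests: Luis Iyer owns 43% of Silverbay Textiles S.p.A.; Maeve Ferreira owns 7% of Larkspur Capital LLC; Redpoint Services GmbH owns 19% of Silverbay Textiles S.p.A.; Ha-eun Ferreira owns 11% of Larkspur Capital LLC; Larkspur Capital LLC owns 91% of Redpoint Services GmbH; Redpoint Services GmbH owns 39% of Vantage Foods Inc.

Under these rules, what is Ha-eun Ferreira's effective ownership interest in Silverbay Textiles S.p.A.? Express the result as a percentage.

By parent–child attribution (R3), Ha-eun Ferreira is treated as also owning Maeve Ferreira's interest in Larkspur Capital LLC, giving 11% + 7% = 18%.
Chain via Larkspur Capital LLC → Redpoint Services GmbH (R1): 18% × 91% × 19% = 3.1122% of Silverbay Textiles S.p.A.

3.1122%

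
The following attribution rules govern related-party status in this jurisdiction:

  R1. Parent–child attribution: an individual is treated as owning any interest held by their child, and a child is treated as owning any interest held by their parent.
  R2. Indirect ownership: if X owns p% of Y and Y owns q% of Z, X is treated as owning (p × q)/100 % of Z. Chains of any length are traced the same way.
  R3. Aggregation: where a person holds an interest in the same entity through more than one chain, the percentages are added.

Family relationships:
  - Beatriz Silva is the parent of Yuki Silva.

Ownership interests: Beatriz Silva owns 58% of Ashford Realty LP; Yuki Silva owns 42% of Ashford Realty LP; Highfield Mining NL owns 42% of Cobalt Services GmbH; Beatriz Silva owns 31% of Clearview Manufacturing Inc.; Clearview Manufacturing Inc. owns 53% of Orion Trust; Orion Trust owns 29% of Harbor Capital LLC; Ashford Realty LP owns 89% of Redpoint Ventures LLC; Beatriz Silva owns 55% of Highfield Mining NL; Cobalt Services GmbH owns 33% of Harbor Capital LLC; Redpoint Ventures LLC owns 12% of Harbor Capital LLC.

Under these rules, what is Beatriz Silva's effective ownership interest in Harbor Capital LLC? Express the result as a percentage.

23.0677%

By parent–child attribution (R1), Beatriz Silva is treated as also owning Yuki Silva's interest in Ashford Realty LP, giving 58% + 42% = 100%.
Chain via Highfield Mining NL → Cobalt Services GmbH (R2): 55% × 42% × 33% = 7.623% of Harbor Capital LLC.
Chain via Clearview Manufacturing Inc. → Orion Trust (R2): 31% × 53% × 29% = 4.7647% of Harbor Capital LLC.
Chain via Ashford Realty LP → Redpoint Ventures LLC (R2): 100% × 89% × 12% = 10.68% of Harbor Capital LLC.
Aggregating (R3): 7.623% + 4.7647% + 10.68% = 23.0677%.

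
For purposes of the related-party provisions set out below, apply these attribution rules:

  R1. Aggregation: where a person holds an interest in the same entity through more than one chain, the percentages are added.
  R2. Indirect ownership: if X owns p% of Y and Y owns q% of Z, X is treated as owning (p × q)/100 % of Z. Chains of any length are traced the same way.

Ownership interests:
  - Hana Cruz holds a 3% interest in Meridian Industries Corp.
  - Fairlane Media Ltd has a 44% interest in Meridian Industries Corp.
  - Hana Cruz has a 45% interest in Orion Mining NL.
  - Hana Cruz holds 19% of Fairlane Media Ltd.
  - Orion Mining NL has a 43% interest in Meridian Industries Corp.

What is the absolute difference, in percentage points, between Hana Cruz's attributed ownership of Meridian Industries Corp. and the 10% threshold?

Chain via Fairlane Media Ltd (R2): 19% × 44% = 8.36% of Meridian Industries Corp.
Chain via Orion Mining NL (R2): 45% × 43% = 19.35% of Meridian Industries Corp.
Direct interest in Meridian Industries Corp: 3%.
Aggregating (R1): 8.36% + 19.35% + 3% = 30.71%.
30.71% exceeds the 10% threshold by 20.71 percentage points.

20.71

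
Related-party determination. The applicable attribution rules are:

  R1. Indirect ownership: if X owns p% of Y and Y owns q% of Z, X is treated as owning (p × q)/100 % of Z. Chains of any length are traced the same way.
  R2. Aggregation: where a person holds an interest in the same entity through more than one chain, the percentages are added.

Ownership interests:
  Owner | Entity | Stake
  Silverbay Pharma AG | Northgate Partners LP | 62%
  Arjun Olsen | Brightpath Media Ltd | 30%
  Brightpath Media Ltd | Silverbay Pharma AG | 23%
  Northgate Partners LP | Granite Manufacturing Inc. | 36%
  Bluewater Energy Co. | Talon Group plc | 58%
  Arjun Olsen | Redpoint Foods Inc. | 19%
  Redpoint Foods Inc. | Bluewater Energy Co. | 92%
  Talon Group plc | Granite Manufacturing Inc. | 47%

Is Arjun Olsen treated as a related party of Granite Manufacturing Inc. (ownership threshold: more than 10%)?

No

Chain via Brightpath Media Ltd → Silverbay Pharma AG → Northgate Partners LP (R1): 30% × 23% × 62% × 36% = 1.54008% of Granite Manufacturing Inc.
Chain via Redpoint Foods Inc. → Bluewater Energy Co. → Talon Group plc (R1): 19% × 92% × 58% × 47% = 4.765048% of Granite Manufacturing Inc.
Aggregating (R2): 1.54008% + 4.765048% = 6.305128%.
6.305128% does not exceed the 10% threshold, so Arjun is not a related party to Granite Manufacturing Inc.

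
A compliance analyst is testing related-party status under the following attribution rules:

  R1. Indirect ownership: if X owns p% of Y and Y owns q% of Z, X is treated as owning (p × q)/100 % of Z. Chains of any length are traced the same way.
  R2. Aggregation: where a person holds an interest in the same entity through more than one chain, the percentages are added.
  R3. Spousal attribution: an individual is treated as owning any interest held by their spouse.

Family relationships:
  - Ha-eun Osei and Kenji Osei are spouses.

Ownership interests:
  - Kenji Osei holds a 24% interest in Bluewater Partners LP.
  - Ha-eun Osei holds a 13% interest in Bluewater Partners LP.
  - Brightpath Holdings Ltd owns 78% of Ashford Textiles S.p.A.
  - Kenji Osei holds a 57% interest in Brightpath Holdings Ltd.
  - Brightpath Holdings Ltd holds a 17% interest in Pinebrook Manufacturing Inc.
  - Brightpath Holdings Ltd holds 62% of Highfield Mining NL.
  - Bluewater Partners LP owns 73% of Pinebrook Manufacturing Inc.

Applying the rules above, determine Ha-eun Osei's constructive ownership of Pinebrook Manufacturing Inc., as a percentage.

36.7%

By spousal attribution (R3), Ha-eun Osei is treated as also owning Kenji Osei's interest in Bluewater Partners LP, giving 13% + 24% = 37%.
By spousal attribution (R3), Ha-eun Osei is treated as owning Kenji Osei's 57% interest in Brightpath Holdings Ltd.
Chain via Bluewater Partners LP (R1): 37% × 73% = 27.01% of Pinebrook Manufacturing Inc.
Chain via Brightpath Holdings Ltd (R1): 57% × 17% = 9.69% of Pinebrook Manufacturing Inc.
Aggregating (R2): 27.01% + 9.69% = 36.7%.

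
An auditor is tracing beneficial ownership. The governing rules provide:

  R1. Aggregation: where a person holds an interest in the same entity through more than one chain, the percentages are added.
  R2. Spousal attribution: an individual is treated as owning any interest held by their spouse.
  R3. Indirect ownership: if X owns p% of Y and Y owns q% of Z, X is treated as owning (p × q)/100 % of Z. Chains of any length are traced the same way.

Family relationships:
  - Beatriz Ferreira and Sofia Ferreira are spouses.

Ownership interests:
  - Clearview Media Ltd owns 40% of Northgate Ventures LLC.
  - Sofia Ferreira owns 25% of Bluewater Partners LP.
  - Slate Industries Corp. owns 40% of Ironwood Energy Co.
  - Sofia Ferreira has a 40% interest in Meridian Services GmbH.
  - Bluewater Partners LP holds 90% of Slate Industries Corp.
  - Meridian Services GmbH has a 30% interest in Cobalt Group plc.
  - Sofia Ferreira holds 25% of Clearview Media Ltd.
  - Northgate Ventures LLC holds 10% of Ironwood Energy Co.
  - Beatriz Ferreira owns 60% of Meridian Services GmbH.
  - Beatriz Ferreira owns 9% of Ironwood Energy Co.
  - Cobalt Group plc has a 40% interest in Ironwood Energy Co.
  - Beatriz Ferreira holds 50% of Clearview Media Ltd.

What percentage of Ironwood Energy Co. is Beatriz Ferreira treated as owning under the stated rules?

By spousal attribution (R2), Beatriz Ferreira is treated as also owning Sofia Ferreira's interest in Clearview Media Ltd, giving 50% + 25% = 75%.
By spousal attribution (R2), Beatriz Ferreira is treated as also owning Sofia Ferreira's interest in Meridian Services GmbH, giving 60% + 40% = 100%.
By spousal attribution (R2), Beatriz Ferreira is treated as owning Sofia Ferreira's 25% interest in Bluewater Partners LP.
Chain via Clearview Media Ltd → Northgate Ventures LLC (R3): 75% × 40% × 10% = 3% of Ironwood Energy Co.
Chain via Meridian Services GmbH → Cobalt Group plc (R3): 100% × 30% × 40% = 12% of Ironwood Energy Co.
Direct interest in Ironwood Energy Co: 9%.
Chain via Bluewater Partners LP → Slate Industries Corp. (R3): 25% × 90% × 40% = 9% of Ironwood Energy Co.
Aggregating (R1): 3% + 12% + 9% + 9% = 33%.

33%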